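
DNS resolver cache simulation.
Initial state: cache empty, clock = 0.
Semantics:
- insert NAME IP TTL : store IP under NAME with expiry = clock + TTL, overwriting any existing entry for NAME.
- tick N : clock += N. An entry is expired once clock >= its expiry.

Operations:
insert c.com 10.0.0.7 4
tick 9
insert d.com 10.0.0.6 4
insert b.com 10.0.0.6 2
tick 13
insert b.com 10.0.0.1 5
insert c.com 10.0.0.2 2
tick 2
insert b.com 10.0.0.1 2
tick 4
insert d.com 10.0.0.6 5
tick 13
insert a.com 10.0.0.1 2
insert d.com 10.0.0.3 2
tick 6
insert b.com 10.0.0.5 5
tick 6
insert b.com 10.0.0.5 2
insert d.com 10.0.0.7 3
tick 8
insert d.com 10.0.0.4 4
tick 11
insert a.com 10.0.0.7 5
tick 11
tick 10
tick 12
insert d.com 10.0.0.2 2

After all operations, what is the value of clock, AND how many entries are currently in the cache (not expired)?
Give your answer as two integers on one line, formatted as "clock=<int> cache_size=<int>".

Op 1: insert c.com -> 10.0.0.7 (expiry=0+4=4). clock=0
Op 2: tick 9 -> clock=9. purged={c.com}
Op 3: insert d.com -> 10.0.0.6 (expiry=9+4=13). clock=9
Op 4: insert b.com -> 10.0.0.6 (expiry=9+2=11). clock=9
Op 5: tick 13 -> clock=22. purged={b.com,d.com}
Op 6: insert b.com -> 10.0.0.1 (expiry=22+5=27). clock=22
Op 7: insert c.com -> 10.0.0.2 (expiry=22+2=24). clock=22
Op 8: tick 2 -> clock=24. purged={c.com}
Op 9: insert b.com -> 10.0.0.1 (expiry=24+2=26). clock=24
Op 10: tick 4 -> clock=28. purged={b.com}
Op 11: insert d.com -> 10.0.0.6 (expiry=28+5=33). clock=28
Op 12: tick 13 -> clock=41. purged={d.com}
Op 13: insert a.com -> 10.0.0.1 (expiry=41+2=43). clock=41
Op 14: insert d.com -> 10.0.0.3 (expiry=41+2=43). clock=41
Op 15: tick 6 -> clock=47. purged={a.com,d.com}
Op 16: insert b.com -> 10.0.0.5 (expiry=47+5=52). clock=47
Op 17: tick 6 -> clock=53. purged={b.com}
Op 18: insert b.com -> 10.0.0.5 (expiry=53+2=55). clock=53
Op 19: insert d.com -> 10.0.0.7 (expiry=53+3=56). clock=53
Op 20: tick 8 -> clock=61. purged={b.com,d.com}
Op 21: insert d.com -> 10.0.0.4 (expiry=61+4=65). clock=61
Op 22: tick 11 -> clock=72. purged={d.com}
Op 23: insert a.com -> 10.0.0.7 (expiry=72+5=77). clock=72
Op 24: tick 11 -> clock=83. purged={a.com}
Op 25: tick 10 -> clock=93.
Op 26: tick 12 -> clock=105.
Op 27: insert d.com -> 10.0.0.2 (expiry=105+2=107). clock=105
Final clock = 105
Final cache (unexpired): {d.com} -> size=1

Answer: clock=105 cache_size=1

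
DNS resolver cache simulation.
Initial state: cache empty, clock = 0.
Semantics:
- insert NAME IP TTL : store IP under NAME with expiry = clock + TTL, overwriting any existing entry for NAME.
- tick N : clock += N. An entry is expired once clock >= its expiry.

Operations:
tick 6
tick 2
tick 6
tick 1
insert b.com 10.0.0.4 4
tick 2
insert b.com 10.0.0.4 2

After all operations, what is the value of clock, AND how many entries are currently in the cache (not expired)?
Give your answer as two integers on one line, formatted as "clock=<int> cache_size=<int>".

Answer: clock=17 cache_size=1

Derivation:
Op 1: tick 6 -> clock=6.
Op 2: tick 2 -> clock=8.
Op 3: tick 6 -> clock=14.
Op 4: tick 1 -> clock=15.
Op 5: insert b.com -> 10.0.0.4 (expiry=15+4=19). clock=15
Op 6: tick 2 -> clock=17.
Op 7: insert b.com -> 10.0.0.4 (expiry=17+2=19). clock=17
Final clock = 17
Final cache (unexpired): {b.com} -> size=1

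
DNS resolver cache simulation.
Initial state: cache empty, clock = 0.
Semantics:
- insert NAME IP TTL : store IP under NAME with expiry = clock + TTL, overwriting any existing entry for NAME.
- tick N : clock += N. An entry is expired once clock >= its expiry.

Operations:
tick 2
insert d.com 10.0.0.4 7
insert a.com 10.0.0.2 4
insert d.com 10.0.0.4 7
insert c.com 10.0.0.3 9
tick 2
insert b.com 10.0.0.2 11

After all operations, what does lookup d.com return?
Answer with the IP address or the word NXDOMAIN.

Op 1: tick 2 -> clock=2.
Op 2: insert d.com -> 10.0.0.4 (expiry=2+7=9). clock=2
Op 3: insert a.com -> 10.0.0.2 (expiry=2+4=6). clock=2
Op 4: insert d.com -> 10.0.0.4 (expiry=2+7=9). clock=2
Op 5: insert c.com -> 10.0.0.3 (expiry=2+9=11). clock=2
Op 6: tick 2 -> clock=4.
Op 7: insert b.com -> 10.0.0.2 (expiry=4+11=15). clock=4
lookup d.com: present, ip=10.0.0.4 expiry=9 > clock=4

Answer: 10.0.0.4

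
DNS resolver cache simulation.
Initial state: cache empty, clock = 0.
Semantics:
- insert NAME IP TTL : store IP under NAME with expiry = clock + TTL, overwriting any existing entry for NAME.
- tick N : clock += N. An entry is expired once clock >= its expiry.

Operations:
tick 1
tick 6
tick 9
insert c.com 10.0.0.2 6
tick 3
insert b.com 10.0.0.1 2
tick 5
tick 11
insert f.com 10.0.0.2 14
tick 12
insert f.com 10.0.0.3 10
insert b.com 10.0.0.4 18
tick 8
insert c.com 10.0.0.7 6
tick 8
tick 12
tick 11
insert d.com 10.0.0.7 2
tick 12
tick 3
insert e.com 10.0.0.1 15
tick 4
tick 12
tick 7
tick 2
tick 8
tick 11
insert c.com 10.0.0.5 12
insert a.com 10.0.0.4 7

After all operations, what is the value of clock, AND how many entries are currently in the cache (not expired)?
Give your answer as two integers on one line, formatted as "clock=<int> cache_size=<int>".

Op 1: tick 1 -> clock=1.
Op 2: tick 6 -> clock=7.
Op 3: tick 9 -> clock=16.
Op 4: insert c.com -> 10.0.0.2 (expiry=16+6=22). clock=16
Op 5: tick 3 -> clock=19.
Op 6: insert b.com -> 10.0.0.1 (expiry=19+2=21). clock=19
Op 7: tick 5 -> clock=24. purged={b.com,c.com}
Op 8: tick 11 -> clock=35.
Op 9: insert f.com -> 10.0.0.2 (expiry=35+14=49). clock=35
Op 10: tick 12 -> clock=47.
Op 11: insert f.com -> 10.0.0.3 (expiry=47+10=57). clock=47
Op 12: insert b.com -> 10.0.0.4 (expiry=47+18=65). clock=47
Op 13: tick 8 -> clock=55.
Op 14: insert c.com -> 10.0.0.7 (expiry=55+6=61). clock=55
Op 15: tick 8 -> clock=63. purged={c.com,f.com}
Op 16: tick 12 -> clock=75. purged={b.com}
Op 17: tick 11 -> clock=86.
Op 18: insert d.com -> 10.0.0.7 (expiry=86+2=88). clock=86
Op 19: tick 12 -> clock=98. purged={d.com}
Op 20: tick 3 -> clock=101.
Op 21: insert e.com -> 10.0.0.1 (expiry=101+15=116). clock=101
Op 22: tick 4 -> clock=105.
Op 23: tick 12 -> clock=117. purged={e.com}
Op 24: tick 7 -> clock=124.
Op 25: tick 2 -> clock=126.
Op 26: tick 8 -> clock=134.
Op 27: tick 11 -> clock=145.
Op 28: insert c.com -> 10.0.0.5 (expiry=145+12=157). clock=145
Op 29: insert a.com -> 10.0.0.4 (expiry=145+7=152). clock=145
Final clock = 145
Final cache (unexpired): {a.com,c.com} -> size=2

Answer: clock=145 cache_size=2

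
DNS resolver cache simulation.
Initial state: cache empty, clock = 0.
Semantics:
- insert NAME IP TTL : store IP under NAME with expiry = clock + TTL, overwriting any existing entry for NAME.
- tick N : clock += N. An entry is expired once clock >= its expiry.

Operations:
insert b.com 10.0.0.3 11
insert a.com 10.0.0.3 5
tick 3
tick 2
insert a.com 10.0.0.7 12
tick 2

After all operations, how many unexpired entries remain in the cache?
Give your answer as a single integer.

Op 1: insert b.com -> 10.0.0.3 (expiry=0+11=11). clock=0
Op 2: insert a.com -> 10.0.0.3 (expiry=0+5=5). clock=0
Op 3: tick 3 -> clock=3.
Op 4: tick 2 -> clock=5. purged={a.com}
Op 5: insert a.com -> 10.0.0.7 (expiry=5+12=17). clock=5
Op 6: tick 2 -> clock=7.
Final cache (unexpired): {a.com,b.com} -> size=2

Answer: 2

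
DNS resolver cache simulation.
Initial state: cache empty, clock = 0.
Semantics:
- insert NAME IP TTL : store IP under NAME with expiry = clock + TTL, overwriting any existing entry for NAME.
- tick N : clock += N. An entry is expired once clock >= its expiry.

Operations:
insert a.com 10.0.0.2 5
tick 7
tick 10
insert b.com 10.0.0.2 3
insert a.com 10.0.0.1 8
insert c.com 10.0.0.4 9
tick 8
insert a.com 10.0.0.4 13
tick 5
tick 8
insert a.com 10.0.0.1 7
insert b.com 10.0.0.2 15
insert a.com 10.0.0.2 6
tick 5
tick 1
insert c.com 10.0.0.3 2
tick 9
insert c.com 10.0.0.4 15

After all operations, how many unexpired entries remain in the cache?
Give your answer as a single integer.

Answer: 1

Derivation:
Op 1: insert a.com -> 10.0.0.2 (expiry=0+5=5). clock=0
Op 2: tick 7 -> clock=7. purged={a.com}
Op 3: tick 10 -> clock=17.
Op 4: insert b.com -> 10.0.0.2 (expiry=17+3=20). clock=17
Op 5: insert a.com -> 10.0.0.1 (expiry=17+8=25). clock=17
Op 6: insert c.com -> 10.0.0.4 (expiry=17+9=26). clock=17
Op 7: tick 8 -> clock=25. purged={a.com,b.com}
Op 8: insert a.com -> 10.0.0.4 (expiry=25+13=38). clock=25
Op 9: tick 5 -> clock=30. purged={c.com}
Op 10: tick 8 -> clock=38. purged={a.com}
Op 11: insert a.com -> 10.0.0.1 (expiry=38+7=45). clock=38
Op 12: insert b.com -> 10.0.0.2 (expiry=38+15=53). clock=38
Op 13: insert a.com -> 10.0.0.2 (expiry=38+6=44). clock=38
Op 14: tick 5 -> clock=43.
Op 15: tick 1 -> clock=44. purged={a.com}
Op 16: insert c.com -> 10.0.0.3 (expiry=44+2=46). clock=44
Op 17: tick 9 -> clock=53. purged={b.com,c.com}
Op 18: insert c.com -> 10.0.0.4 (expiry=53+15=68). clock=53
Final cache (unexpired): {c.com} -> size=1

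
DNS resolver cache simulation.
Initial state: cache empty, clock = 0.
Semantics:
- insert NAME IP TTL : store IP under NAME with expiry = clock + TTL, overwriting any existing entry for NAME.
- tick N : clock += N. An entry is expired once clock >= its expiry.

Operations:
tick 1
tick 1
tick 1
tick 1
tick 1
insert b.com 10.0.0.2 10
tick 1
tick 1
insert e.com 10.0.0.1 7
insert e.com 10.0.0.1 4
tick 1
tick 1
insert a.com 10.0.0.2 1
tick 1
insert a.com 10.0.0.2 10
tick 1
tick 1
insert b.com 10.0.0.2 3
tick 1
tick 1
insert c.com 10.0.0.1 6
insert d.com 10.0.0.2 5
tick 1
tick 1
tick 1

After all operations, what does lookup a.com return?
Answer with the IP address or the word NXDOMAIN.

Op 1: tick 1 -> clock=1.
Op 2: tick 1 -> clock=2.
Op 3: tick 1 -> clock=3.
Op 4: tick 1 -> clock=4.
Op 5: tick 1 -> clock=5.
Op 6: insert b.com -> 10.0.0.2 (expiry=5+10=15). clock=5
Op 7: tick 1 -> clock=6.
Op 8: tick 1 -> clock=7.
Op 9: insert e.com -> 10.0.0.1 (expiry=7+7=14). clock=7
Op 10: insert e.com -> 10.0.0.1 (expiry=7+4=11). clock=7
Op 11: tick 1 -> clock=8.
Op 12: tick 1 -> clock=9.
Op 13: insert a.com -> 10.0.0.2 (expiry=9+1=10). clock=9
Op 14: tick 1 -> clock=10. purged={a.com}
Op 15: insert a.com -> 10.0.0.2 (expiry=10+10=20). clock=10
Op 16: tick 1 -> clock=11. purged={e.com}
Op 17: tick 1 -> clock=12.
Op 18: insert b.com -> 10.0.0.2 (expiry=12+3=15). clock=12
Op 19: tick 1 -> clock=13.
Op 20: tick 1 -> clock=14.
Op 21: insert c.com -> 10.0.0.1 (expiry=14+6=20). clock=14
Op 22: insert d.com -> 10.0.0.2 (expiry=14+5=19). clock=14
Op 23: tick 1 -> clock=15. purged={b.com}
Op 24: tick 1 -> clock=16.
Op 25: tick 1 -> clock=17.
lookup a.com: present, ip=10.0.0.2 expiry=20 > clock=17

Answer: 10.0.0.2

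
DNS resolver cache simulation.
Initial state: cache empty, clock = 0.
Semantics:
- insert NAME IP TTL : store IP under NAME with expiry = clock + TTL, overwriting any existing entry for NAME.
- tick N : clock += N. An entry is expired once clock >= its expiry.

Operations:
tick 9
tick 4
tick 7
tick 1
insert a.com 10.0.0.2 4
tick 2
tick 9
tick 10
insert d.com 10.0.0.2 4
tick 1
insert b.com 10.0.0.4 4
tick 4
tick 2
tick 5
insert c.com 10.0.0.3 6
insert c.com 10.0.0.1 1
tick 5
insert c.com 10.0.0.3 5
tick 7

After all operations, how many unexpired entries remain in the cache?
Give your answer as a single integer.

Op 1: tick 9 -> clock=9.
Op 2: tick 4 -> clock=13.
Op 3: tick 7 -> clock=20.
Op 4: tick 1 -> clock=21.
Op 5: insert a.com -> 10.0.0.2 (expiry=21+4=25). clock=21
Op 6: tick 2 -> clock=23.
Op 7: tick 9 -> clock=32. purged={a.com}
Op 8: tick 10 -> clock=42.
Op 9: insert d.com -> 10.0.0.2 (expiry=42+4=46). clock=42
Op 10: tick 1 -> clock=43.
Op 11: insert b.com -> 10.0.0.4 (expiry=43+4=47). clock=43
Op 12: tick 4 -> clock=47. purged={b.com,d.com}
Op 13: tick 2 -> clock=49.
Op 14: tick 5 -> clock=54.
Op 15: insert c.com -> 10.0.0.3 (expiry=54+6=60). clock=54
Op 16: insert c.com -> 10.0.0.1 (expiry=54+1=55). clock=54
Op 17: tick 5 -> clock=59. purged={c.com}
Op 18: insert c.com -> 10.0.0.3 (expiry=59+5=64). clock=59
Op 19: tick 7 -> clock=66. purged={c.com}
Final cache (unexpired): {} -> size=0

Answer: 0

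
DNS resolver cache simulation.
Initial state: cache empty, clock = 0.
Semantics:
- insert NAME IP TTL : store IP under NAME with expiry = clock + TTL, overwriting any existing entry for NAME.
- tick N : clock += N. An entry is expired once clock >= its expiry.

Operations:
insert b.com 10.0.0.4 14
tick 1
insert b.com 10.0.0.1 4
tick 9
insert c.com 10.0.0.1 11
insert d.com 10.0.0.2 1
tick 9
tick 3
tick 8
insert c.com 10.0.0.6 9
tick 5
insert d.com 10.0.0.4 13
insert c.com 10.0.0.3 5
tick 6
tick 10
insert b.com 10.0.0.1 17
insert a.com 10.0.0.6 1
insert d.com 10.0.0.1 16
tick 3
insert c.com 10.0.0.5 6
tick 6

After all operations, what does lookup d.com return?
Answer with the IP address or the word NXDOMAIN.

Answer: 10.0.0.1

Derivation:
Op 1: insert b.com -> 10.0.0.4 (expiry=0+14=14). clock=0
Op 2: tick 1 -> clock=1.
Op 3: insert b.com -> 10.0.0.1 (expiry=1+4=5). clock=1
Op 4: tick 9 -> clock=10. purged={b.com}
Op 5: insert c.com -> 10.0.0.1 (expiry=10+11=21). clock=10
Op 6: insert d.com -> 10.0.0.2 (expiry=10+1=11). clock=10
Op 7: tick 9 -> clock=19. purged={d.com}
Op 8: tick 3 -> clock=22. purged={c.com}
Op 9: tick 8 -> clock=30.
Op 10: insert c.com -> 10.0.0.6 (expiry=30+9=39). clock=30
Op 11: tick 5 -> clock=35.
Op 12: insert d.com -> 10.0.0.4 (expiry=35+13=48). clock=35
Op 13: insert c.com -> 10.0.0.3 (expiry=35+5=40). clock=35
Op 14: tick 6 -> clock=41. purged={c.com}
Op 15: tick 10 -> clock=51. purged={d.com}
Op 16: insert b.com -> 10.0.0.1 (expiry=51+17=68). clock=51
Op 17: insert a.com -> 10.0.0.6 (expiry=51+1=52). clock=51
Op 18: insert d.com -> 10.0.0.1 (expiry=51+16=67). clock=51
Op 19: tick 3 -> clock=54. purged={a.com}
Op 20: insert c.com -> 10.0.0.5 (expiry=54+6=60). clock=54
Op 21: tick 6 -> clock=60. purged={c.com}
lookup d.com: present, ip=10.0.0.1 expiry=67 > clock=60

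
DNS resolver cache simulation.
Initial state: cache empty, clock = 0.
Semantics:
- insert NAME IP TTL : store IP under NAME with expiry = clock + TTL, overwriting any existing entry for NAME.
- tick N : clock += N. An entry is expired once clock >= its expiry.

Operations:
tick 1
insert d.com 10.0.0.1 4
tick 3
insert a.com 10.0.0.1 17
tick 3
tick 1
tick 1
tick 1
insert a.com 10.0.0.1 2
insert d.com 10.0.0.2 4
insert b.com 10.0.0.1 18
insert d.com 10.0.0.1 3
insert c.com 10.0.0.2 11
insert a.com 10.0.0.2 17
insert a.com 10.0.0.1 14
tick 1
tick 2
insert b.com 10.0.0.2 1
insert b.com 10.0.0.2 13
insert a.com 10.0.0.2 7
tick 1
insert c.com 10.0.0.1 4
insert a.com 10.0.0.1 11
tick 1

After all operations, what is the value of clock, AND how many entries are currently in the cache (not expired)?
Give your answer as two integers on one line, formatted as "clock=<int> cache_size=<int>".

Op 1: tick 1 -> clock=1.
Op 2: insert d.com -> 10.0.0.1 (expiry=1+4=5). clock=1
Op 3: tick 3 -> clock=4.
Op 4: insert a.com -> 10.0.0.1 (expiry=4+17=21). clock=4
Op 5: tick 3 -> clock=7. purged={d.com}
Op 6: tick 1 -> clock=8.
Op 7: tick 1 -> clock=9.
Op 8: tick 1 -> clock=10.
Op 9: insert a.com -> 10.0.0.1 (expiry=10+2=12). clock=10
Op 10: insert d.com -> 10.0.0.2 (expiry=10+4=14). clock=10
Op 11: insert b.com -> 10.0.0.1 (expiry=10+18=28). clock=10
Op 12: insert d.com -> 10.0.0.1 (expiry=10+3=13). clock=10
Op 13: insert c.com -> 10.0.0.2 (expiry=10+11=21). clock=10
Op 14: insert a.com -> 10.0.0.2 (expiry=10+17=27). clock=10
Op 15: insert a.com -> 10.0.0.1 (expiry=10+14=24). clock=10
Op 16: tick 1 -> clock=11.
Op 17: tick 2 -> clock=13. purged={d.com}
Op 18: insert b.com -> 10.0.0.2 (expiry=13+1=14). clock=13
Op 19: insert b.com -> 10.0.0.2 (expiry=13+13=26). clock=13
Op 20: insert a.com -> 10.0.0.2 (expiry=13+7=20). clock=13
Op 21: tick 1 -> clock=14.
Op 22: insert c.com -> 10.0.0.1 (expiry=14+4=18). clock=14
Op 23: insert a.com -> 10.0.0.1 (expiry=14+11=25). clock=14
Op 24: tick 1 -> clock=15.
Final clock = 15
Final cache (unexpired): {a.com,b.com,c.com} -> size=3

Answer: clock=15 cache_size=3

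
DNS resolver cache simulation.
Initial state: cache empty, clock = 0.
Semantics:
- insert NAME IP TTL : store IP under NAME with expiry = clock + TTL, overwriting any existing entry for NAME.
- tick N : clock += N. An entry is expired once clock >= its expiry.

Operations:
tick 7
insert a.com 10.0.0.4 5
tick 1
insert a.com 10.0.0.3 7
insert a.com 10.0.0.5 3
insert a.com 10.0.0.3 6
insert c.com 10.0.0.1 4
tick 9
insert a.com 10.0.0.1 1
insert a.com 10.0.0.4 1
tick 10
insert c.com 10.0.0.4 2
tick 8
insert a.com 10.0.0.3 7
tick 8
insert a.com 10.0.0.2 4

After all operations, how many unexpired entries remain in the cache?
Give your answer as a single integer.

Op 1: tick 7 -> clock=7.
Op 2: insert a.com -> 10.0.0.4 (expiry=7+5=12). clock=7
Op 3: tick 1 -> clock=8.
Op 4: insert a.com -> 10.0.0.3 (expiry=8+7=15). clock=8
Op 5: insert a.com -> 10.0.0.5 (expiry=8+3=11). clock=8
Op 6: insert a.com -> 10.0.0.3 (expiry=8+6=14). clock=8
Op 7: insert c.com -> 10.0.0.1 (expiry=8+4=12). clock=8
Op 8: tick 9 -> clock=17. purged={a.com,c.com}
Op 9: insert a.com -> 10.0.0.1 (expiry=17+1=18). clock=17
Op 10: insert a.com -> 10.0.0.4 (expiry=17+1=18). clock=17
Op 11: tick 10 -> clock=27. purged={a.com}
Op 12: insert c.com -> 10.0.0.4 (expiry=27+2=29). clock=27
Op 13: tick 8 -> clock=35. purged={c.com}
Op 14: insert a.com -> 10.0.0.3 (expiry=35+7=42). clock=35
Op 15: tick 8 -> clock=43. purged={a.com}
Op 16: insert a.com -> 10.0.0.2 (expiry=43+4=47). clock=43
Final cache (unexpired): {a.com} -> size=1

Answer: 1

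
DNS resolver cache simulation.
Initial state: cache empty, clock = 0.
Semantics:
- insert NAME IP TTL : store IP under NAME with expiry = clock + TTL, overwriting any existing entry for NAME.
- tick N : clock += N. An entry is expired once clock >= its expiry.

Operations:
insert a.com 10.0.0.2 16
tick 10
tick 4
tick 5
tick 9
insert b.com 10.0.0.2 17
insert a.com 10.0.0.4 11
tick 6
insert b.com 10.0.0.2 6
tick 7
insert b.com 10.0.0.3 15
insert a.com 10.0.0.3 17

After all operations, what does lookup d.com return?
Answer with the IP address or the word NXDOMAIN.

Answer: NXDOMAIN

Derivation:
Op 1: insert a.com -> 10.0.0.2 (expiry=0+16=16). clock=0
Op 2: tick 10 -> clock=10.
Op 3: tick 4 -> clock=14.
Op 4: tick 5 -> clock=19. purged={a.com}
Op 5: tick 9 -> clock=28.
Op 6: insert b.com -> 10.0.0.2 (expiry=28+17=45). clock=28
Op 7: insert a.com -> 10.0.0.4 (expiry=28+11=39). clock=28
Op 8: tick 6 -> clock=34.
Op 9: insert b.com -> 10.0.0.2 (expiry=34+6=40). clock=34
Op 10: tick 7 -> clock=41. purged={a.com,b.com}
Op 11: insert b.com -> 10.0.0.3 (expiry=41+15=56). clock=41
Op 12: insert a.com -> 10.0.0.3 (expiry=41+17=58). clock=41
lookup d.com: not in cache (expired or never inserted)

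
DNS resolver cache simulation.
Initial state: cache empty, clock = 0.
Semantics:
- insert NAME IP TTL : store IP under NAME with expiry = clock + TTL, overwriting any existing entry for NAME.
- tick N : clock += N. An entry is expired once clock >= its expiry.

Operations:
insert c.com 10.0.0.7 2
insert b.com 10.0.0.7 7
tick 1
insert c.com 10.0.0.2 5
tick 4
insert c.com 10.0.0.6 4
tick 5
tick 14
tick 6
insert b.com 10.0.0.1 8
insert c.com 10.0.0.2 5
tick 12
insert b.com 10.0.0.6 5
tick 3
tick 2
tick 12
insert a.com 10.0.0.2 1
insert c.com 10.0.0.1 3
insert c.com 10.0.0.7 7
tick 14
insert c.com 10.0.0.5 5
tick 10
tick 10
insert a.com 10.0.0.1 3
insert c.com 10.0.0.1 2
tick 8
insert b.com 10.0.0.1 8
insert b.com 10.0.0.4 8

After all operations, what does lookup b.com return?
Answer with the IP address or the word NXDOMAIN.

Answer: 10.0.0.4

Derivation:
Op 1: insert c.com -> 10.0.0.7 (expiry=0+2=2). clock=0
Op 2: insert b.com -> 10.0.0.7 (expiry=0+7=7). clock=0
Op 3: tick 1 -> clock=1.
Op 4: insert c.com -> 10.0.0.2 (expiry=1+5=6). clock=1
Op 5: tick 4 -> clock=5.
Op 6: insert c.com -> 10.0.0.6 (expiry=5+4=9). clock=5
Op 7: tick 5 -> clock=10. purged={b.com,c.com}
Op 8: tick 14 -> clock=24.
Op 9: tick 6 -> clock=30.
Op 10: insert b.com -> 10.0.0.1 (expiry=30+8=38). clock=30
Op 11: insert c.com -> 10.0.0.2 (expiry=30+5=35). clock=30
Op 12: tick 12 -> clock=42. purged={b.com,c.com}
Op 13: insert b.com -> 10.0.0.6 (expiry=42+5=47). clock=42
Op 14: tick 3 -> clock=45.
Op 15: tick 2 -> clock=47. purged={b.com}
Op 16: tick 12 -> clock=59.
Op 17: insert a.com -> 10.0.0.2 (expiry=59+1=60). clock=59
Op 18: insert c.com -> 10.0.0.1 (expiry=59+3=62). clock=59
Op 19: insert c.com -> 10.0.0.7 (expiry=59+7=66). clock=59
Op 20: tick 14 -> clock=73. purged={a.com,c.com}
Op 21: insert c.com -> 10.0.0.5 (expiry=73+5=78). clock=73
Op 22: tick 10 -> clock=83. purged={c.com}
Op 23: tick 10 -> clock=93.
Op 24: insert a.com -> 10.0.0.1 (expiry=93+3=96). clock=93
Op 25: insert c.com -> 10.0.0.1 (expiry=93+2=95). clock=93
Op 26: tick 8 -> clock=101. purged={a.com,c.com}
Op 27: insert b.com -> 10.0.0.1 (expiry=101+8=109). clock=101
Op 28: insert b.com -> 10.0.0.4 (expiry=101+8=109). clock=101
lookup b.com: present, ip=10.0.0.4 expiry=109 > clock=101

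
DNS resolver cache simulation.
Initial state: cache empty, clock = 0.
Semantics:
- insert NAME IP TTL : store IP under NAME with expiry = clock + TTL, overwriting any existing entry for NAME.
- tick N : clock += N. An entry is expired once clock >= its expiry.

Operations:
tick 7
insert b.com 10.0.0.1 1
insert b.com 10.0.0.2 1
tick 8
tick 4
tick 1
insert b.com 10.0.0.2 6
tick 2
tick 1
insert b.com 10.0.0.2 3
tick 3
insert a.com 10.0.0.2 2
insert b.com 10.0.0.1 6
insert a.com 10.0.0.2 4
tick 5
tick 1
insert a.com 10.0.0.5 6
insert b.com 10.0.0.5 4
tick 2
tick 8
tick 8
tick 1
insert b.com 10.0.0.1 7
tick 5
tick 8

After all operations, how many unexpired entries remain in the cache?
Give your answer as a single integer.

Op 1: tick 7 -> clock=7.
Op 2: insert b.com -> 10.0.0.1 (expiry=7+1=8). clock=7
Op 3: insert b.com -> 10.0.0.2 (expiry=7+1=8). clock=7
Op 4: tick 8 -> clock=15. purged={b.com}
Op 5: tick 4 -> clock=19.
Op 6: tick 1 -> clock=20.
Op 7: insert b.com -> 10.0.0.2 (expiry=20+6=26). clock=20
Op 8: tick 2 -> clock=22.
Op 9: tick 1 -> clock=23.
Op 10: insert b.com -> 10.0.0.2 (expiry=23+3=26). clock=23
Op 11: tick 3 -> clock=26. purged={b.com}
Op 12: insert a.com -> 10.0.0.2 (expiry=26+2=28). clock=26
Op 13: insert b.com -> 10.0.0.1 (expiry=26+6=32). clock=26
Op 14: insert a.com -> 10.0.0.2 (expiry=26+4=30). clock=26
Op 15: tick 5 -> clock=31. purged={a.com}
Op 16: tick 1 -> clock=32. purged={b.com}
Op 17: insert a.com -> 10.0.0.5 (expiry=32+6=38). clock=32
Op 18: insert b.com -> 10.0.0.5 (expiry=32+4=36). clock=32
Op 19: tick 2 -> clock=34.
Op 20: tick 8 -> clock=42. purged={a.com,b.com}
Op 21: tick 8 -> clock=50.
Op 22: tick 1 -> clock=51.
Op 23: insert b.com -> 10.0.0.1 (expiry=51+7=58). clock=51
Op 24: tick 5 -> clock=56.
Op 25: tick 8 -> clock=64. purged={b.com}
Final cache (unexpired): {} -> size=0

Answer: 0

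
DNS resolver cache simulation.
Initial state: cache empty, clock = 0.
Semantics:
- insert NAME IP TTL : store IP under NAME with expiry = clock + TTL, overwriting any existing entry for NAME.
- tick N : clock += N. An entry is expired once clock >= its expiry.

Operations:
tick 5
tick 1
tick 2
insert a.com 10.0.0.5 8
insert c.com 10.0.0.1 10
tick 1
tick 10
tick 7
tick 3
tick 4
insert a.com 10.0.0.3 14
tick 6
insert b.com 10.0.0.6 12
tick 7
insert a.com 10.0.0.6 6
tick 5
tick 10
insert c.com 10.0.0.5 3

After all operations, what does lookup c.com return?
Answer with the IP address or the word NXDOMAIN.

Op 1: tick 5 -> clock=5.
Op 2: tick 1 -> clock=6.
Op 3: tick 2 -> clock=8.
Op 4: insert a.com -> 10.0.0.5 (expiry=8+8=16). clock=8
Op 5: insert c.com -> 10.0.0.1 (expiry=8+10=18). clock=8
Op 6: tick 1 -> clock=9.
Op 7: tick 10 -> clock=19. purged={a.com,c.com}
Op 8: tick 7 -> clock=26.
Op 9: tick 3 -> clock=29.
Op 10: tick 4 -> clock=33.
Op 11: insert a.com -> 10.0.0.3 (expiry=33+14=47). clock=33
Op 12: tick 6 -> clock=39.
Op 13: insert b.com -> 10.0.0.6 (expiry=39+12=51). clock=39
Op 14: tick 7 -> clock=46.
Op 15: insert a.com -> 10.0.0.6 (expiry=46+6=52). clock=46
Op 16: tick 5 -> clock=51. purged={b.com}
Op 17: tick 10 -> clock=61. purged={a.com}
Op 18: insert c.com -> 10.0.0.5 (expiry=61+3=64). clock=61
lookup c.com: present, ip=10.0.0.5 expiry=64 > clock=61

Answer: 10.0.0.5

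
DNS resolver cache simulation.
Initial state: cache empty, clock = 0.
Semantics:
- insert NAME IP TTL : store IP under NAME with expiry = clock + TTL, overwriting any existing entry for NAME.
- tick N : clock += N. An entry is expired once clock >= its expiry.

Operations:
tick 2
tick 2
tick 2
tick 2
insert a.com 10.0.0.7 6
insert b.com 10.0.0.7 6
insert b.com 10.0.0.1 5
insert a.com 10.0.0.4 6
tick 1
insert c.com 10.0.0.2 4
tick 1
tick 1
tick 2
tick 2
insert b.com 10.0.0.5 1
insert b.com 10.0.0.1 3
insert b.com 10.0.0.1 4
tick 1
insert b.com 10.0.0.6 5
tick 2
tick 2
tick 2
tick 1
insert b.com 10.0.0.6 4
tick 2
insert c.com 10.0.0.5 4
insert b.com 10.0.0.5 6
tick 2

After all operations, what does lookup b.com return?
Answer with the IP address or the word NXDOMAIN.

Op 1: tick 2 -> clock=2.
Op 2: tick 2 -> clock=4.
Op 3: tick 2 -> clock=6.
Op 4: tick 2 -> clock=8.
Op 5: insert a.com -> 10.0.0.7 (expiry=8+6=14). clock=8
Op 6: insert b.com -> 10.0.0.7 (expiry=8+6=14). clock=8
Op 7: insert b.com -> 10.0.0.1 (expiry=8+5=13). clock=8
Op 8: insert a.com -> 10.0.0.4 (expiry=8+6=14). clock=8
Op 9: tick 1 -> clock=9.
Op 10: insert c.com -> 10.0.0.2 (expiry=9+4=13). clock=9
Op 11: tick 1 -> clock=10.
Op 12: tick 1 -> clock=11.
Op 13: tick 2 -> clock=13. purged={b.com,c.com}
Op 14: tick 2 -> clock=15. purged={a.com}
Op 15: insert b.com -> 10.0.0.5 (expiry=15+1=16). clock=15
Op 16: insert b.com -> 10.0.0.1 (expiry=15+3=18). clock=15
Op 17: insert b.com -> 10.0.0.1 (expiry=15+4=19). clock=15
Op 18: tick 1 -> clock=16.
Op 19: insert b.com -> 10.0.0.6 (expiry=16+5=21). clock=16
Op 20: tick 2 -> clock=18.
Op 21: tick 2 -> clock=20.
Op 22: tick 2 -> clock=22. purged={b.com}
Op 23: tick 1 -> clock=23.
Op 24: insert b.com -> 10.0.0.6 (expiry=23+4=27). clock=23
Op 25: tick 2 -> clock=25.
Op 26: insert c.com -> 10.0.0.5 (expiry=25+4=29). clock=25
Op 27: insert b.com -> 10.0.0.5 (expiry=25+6=31). clock=25
Op 28: tick 2 -> clock=27.
lookup b.com: present, ip=10.0.0.5 expiry=31 > clock=27

Answer: 10.0.0.5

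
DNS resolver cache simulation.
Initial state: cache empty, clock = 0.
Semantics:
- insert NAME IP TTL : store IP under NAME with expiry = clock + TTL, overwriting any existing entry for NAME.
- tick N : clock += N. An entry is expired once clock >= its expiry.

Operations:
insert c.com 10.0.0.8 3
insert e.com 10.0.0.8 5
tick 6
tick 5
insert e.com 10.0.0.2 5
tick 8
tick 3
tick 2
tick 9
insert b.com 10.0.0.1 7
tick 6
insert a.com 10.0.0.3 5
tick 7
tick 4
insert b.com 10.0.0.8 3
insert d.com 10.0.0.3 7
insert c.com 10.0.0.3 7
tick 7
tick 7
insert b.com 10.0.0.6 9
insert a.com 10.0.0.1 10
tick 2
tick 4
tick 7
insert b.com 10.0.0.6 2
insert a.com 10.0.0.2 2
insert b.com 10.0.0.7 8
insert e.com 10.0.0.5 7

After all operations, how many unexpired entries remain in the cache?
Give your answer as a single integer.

Answer: 3

Derivation:
Op 1: insert c.com -> 10.0.0.8 (expiry=0+3=3). clock=0
Op 2: insert e.com -> 10.0.0.8 (expiry=0+5=5). clock=0
Op 3: tick 6 -> clock=6. purged={c.com,e.com}
Op 4: tick 5 -> clock=11.
Op 5: insert e.com -> 10.0.0.2 (expiry=11+5=16). clock=11
Op 6: tick 8 -> clock=19. purged={e.com}
Op 7: tick 3 -> clock=22.
Op 8: tick 2 -> clock=24.
Op 9: tick 9 -> clock=33.
Op 10: insert b.com -> 10.0.0.1 (expiry=33+7=40). clock=33
Op 11: tick 6 -> clock=39.
Op 12: insert a.com -> 10.0.0.3 (expiry=39+5=44). clock=39
Op 13: tick 7 -> clock=46. purged={a.com,b.com}
Op 14: tick 4 -> clock=50.
Op 15: insert b.com -> 10.0.0.8 (expiry=50+3=53). clock=50
Op 16: insert d.com -> 10.0.0.3 (expiry=50+7=57). clock=50
Op 17: insert c.com -> 10.0.0.3 (expiry=50+7=57). clock=50
Op 18: tick 7 -> clock=57. purged={b.com,c.com,d.com}
Op 19: tick 7 -> clock=64.
Op 20: insert b.com -> 10.0.0.6 (expiry=64+9=73). clock=64
Op 21: insert a.com -> 10.0.0.1 (expiry=64+10=74). clock=64
Op 22: tick 2 -> clock=66.
Op 23: tick 4 -> clock=70.
Op 24: tick 7 -> clock=77. purged={a.com,b.com}
Op 25: insert b.com -> 10.0.0.6 (expiry=77+2=79). clock=77
Op 26: insert a.com -> 10.0.0.2 (expiry=77+2=79). clock=77
Op 27: insert b.com -> 10.0.0.7 (expiry=77+8=85). clock=77
Op 28: insert e.com -> 10.0.0.5 (expiry=77+7=84). clock=77
Final cache (unexpired): {a.com,b.com,e.com} -> size=3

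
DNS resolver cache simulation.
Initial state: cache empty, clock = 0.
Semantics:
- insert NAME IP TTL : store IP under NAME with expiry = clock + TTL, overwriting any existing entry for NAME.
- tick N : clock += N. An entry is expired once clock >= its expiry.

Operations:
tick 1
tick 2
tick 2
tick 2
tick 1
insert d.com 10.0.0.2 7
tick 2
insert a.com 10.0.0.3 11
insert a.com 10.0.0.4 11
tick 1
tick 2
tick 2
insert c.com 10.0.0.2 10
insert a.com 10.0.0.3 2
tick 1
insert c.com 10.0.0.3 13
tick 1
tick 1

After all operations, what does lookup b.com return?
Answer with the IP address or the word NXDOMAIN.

Answer: NXDOMAIN

Derivation:
Op 1: tick 1 -> clock=1.
Op 2: tick 2 -> clock=3.
Op 3: tick 2 -> clock=5.
Op 4: tick 2 -> clock=7.
Op 5: tick 1 -> clock=8.
Op 6: insert d.com -> 10.0.0.2 (expiry=8+7=15). clock=8
Op 7: tick 2 -> clock=10.
Op 8: insert a.com -> 10.0.0.3 (expiry=10+11=21). clock=10
Op 9: insert a.com -> 10.0.0.4 (expiry=10+11=21). clock=10
Op 10: tick 1 -> clock=11.
Op 11: tick 2 -> clock=13.
Op 12: tick 2 -> clock=15. purged={d.com}
Op 13: insert c.com -> 10.0.0.2 (expiry=15+10=25). clock=15
Op 14: insert a.com -> 10.0.0.3 (expiry=15+2=17). clock=15
Op 15: tick 1 -> clock=16.
Op 16: insert c.com -> 10.0.0.3 (expiry=16+13=29). clock=16
Op 17: tick 1 -> clock=17. purged={a.com}
Op 18: tick 1 -> clock=18.
lookup b.com: not in cache (expired or never inserted)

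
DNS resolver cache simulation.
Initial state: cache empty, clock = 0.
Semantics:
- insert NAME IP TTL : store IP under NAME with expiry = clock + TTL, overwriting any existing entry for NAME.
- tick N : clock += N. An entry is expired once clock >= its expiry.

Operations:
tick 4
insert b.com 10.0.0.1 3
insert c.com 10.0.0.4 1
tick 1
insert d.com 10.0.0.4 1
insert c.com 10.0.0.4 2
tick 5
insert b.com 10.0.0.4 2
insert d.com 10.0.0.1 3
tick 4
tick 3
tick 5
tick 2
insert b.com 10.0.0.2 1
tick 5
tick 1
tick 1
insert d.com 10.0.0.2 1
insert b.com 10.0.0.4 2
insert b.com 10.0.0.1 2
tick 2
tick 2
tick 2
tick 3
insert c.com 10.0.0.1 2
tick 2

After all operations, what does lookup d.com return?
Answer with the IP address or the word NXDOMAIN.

Answer: NXDOMAIN

Derivation:
Op 1: tick 4 -> clock=4.
Op 2: insert b.com -> 10.0.0.1 (expiry=4+3=7). clock=4
Op 3: insert c.com -> 10.0.0.4 (expiry=4+1=5). clock=4
Op 4: tick 1 -> clock=5. purged={c.com}
Op 5: insert d.com -> 10.0.0.4 (expiry=5+1=6). clock=5
Op 6: insert c.com -> 10.0.0.4 (expiry=5+2=7). clock=5
Op 7: tick 5 -> clock=10. purged={b.com,c.com,d.com}
Op 8: insert b.com -> 10.0.0.4 (expiry=10+2=12). clock=10
Op 9: insert d.com -> 10.0.0.1 (expiry=10+3=13). clock=10
Op 10: tick 4 -> clock=14. purged={b.com,d.com}
Op 11: tick 3 -> clock=17.
Op 12: tick 5 -> clock=22.
Op 13: tick 2 -> clock=24.
Op 14: insert b.com -> 10.0.0.2 (expiry=24+1=25). clock=24
Op 15: tick 5 -> clock=29. purged={b.com}
Op 16: tick 1 -> clock=30.
Op 17: tick 1 -> clock=31.
Op 18: insert d.com -> 10.0.0.2 (expiry=31+1=32). clock=31
Op 19: insert b.com -> 10.0.0.4 (expiry=31+2=33). clock=31
Op 20: insert b.com -> 10.0.0.1 (expiry=31+2=33). clock=31
Op 21: tick 2 -> clock=33. purged={b.com,d.com}
Op 22: tick 2 -> clock=35.
Op 23: tick 2 -> clock=37.
Op 24: tick 3 -> clock=40.
Op 25: insert c.com -> 10.0.0.1 (expiry=40+2=42). clock=40
Op 26: tick 2 -> clock=42. purged={c.com}
lookup d.com: not in cache (expired or never inserted)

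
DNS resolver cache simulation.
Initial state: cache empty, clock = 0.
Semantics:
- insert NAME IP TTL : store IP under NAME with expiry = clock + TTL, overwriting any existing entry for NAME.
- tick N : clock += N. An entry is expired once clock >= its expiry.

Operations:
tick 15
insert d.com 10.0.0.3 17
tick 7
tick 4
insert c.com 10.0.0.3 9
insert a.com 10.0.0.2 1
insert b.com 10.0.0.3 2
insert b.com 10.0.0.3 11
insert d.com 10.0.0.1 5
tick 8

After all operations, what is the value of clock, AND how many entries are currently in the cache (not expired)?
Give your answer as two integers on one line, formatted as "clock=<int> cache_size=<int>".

Answer: clock=34 cache_size=2

Derivation:
Op 1: tick 15 -> clock=15.
Op 2: insert d.com -> 10.0.0.3 (expiry=15+17=32). clock=15
Op 3: tick 7 -> clock=22.
Op 4: tick 4 -> clock=26.
Op 5: insert c.com -> 10.0.0.3 (expiry=26+9=35). clock=26
Op 6: insert a.com -> 10.0.0.2 (expiry=26+1=27). clock=26
Op 7: insert b.com -> 10.0.0.3 (expiry=26+2=28). clock=26
Op 8: insert b.com -> 10.0.0.3 (expiry=26+11=37). clock=26
Op 9: insert d.com -> 10.0.0.1 (expiry=26+5=31). clock=26
Op 10: tick 8 -> clock=34. purged={a.com,d.com}
Final clock = 34
Final cache (unexpired): {b.com,c.com} -> size=2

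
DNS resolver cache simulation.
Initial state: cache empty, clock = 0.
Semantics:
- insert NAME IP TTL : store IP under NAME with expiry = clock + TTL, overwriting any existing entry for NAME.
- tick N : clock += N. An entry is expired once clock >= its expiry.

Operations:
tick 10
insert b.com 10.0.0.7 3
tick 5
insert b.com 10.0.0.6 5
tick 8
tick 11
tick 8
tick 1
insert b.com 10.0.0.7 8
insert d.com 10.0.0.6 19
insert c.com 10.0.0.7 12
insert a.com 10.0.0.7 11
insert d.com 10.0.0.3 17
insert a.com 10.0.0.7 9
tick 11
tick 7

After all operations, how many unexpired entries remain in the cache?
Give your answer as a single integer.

Op 1: tick 10 -> clock=10.
Op 2: insert b.com -> 10.0.0.7 (expiry=10+3=13). clock=10
Op 3: tick 5 -> clock=15. purged={b.com}
Op 4: insert b.com -> 10.0.0.6 (expiry=15+5=20). clock=15
Op 5: tick 8 -> clock=23. purged={b.com}
Op 6: tick 11 -> clock=34.
Op 7: tick 8 -> clock=42.
Op 8: tick 1 -> clock=43.
Op 9: insert b.com -> 10.0.0.7 (expiry=43+8=51). clock=43
Op 10: insert d.com -> 10.0.0.6 (expiry=43+19=62). clock=43
Op 11: insert c.com -> 10.0.0.7 (expiry=43+12=55). clock=43
Op 12: insert a.com -> 10.0.0.7 (expiry=43+11=54). clock=43
Op 13: insert d.com -> 10.0.0.3 (expiry=43+17=60). clock=43
Op 14: insert a.com -> 10.0.0.7 (expiry=43+9=52). clock=43
Op 15: tick 11 -> clock=54. purged={a.com,b.com}
Op 16: tick 7 -> clock=61. purged={c.com,d.com}
Final cache (unexpired): {} -> size=0

Answer: 0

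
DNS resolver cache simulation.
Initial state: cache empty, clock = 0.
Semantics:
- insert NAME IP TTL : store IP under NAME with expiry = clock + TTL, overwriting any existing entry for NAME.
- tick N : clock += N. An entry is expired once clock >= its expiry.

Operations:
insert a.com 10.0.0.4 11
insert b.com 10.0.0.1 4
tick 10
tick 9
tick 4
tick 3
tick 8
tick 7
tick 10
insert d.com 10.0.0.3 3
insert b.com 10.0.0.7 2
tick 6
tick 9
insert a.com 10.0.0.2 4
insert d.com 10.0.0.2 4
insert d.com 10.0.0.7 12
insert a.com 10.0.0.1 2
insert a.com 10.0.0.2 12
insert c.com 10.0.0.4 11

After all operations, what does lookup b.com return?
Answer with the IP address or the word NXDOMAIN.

Op 1: insert a.com -> 10.0.0.4 (expiry=0+11=11). clock=0
Op 2: insert b.com -> 10.0.0.1 (expiry=0+4=4). clock=0
Op 3: tick 10 -> clock=10. purged={b.com}
Op 4: tick 9 -> clock=19. purged={a.com}
Op 5: tick 4 -> clock=23.
Op 6: tick 3 -> clock=26.
Op 7: tick 8 -> clock=34.
Op 8: tick 7 -> clock=41.
Op 9: tick 10 -> clock=51.
Op 10: insert d.com -> 10.0.0.3 (expiry=51+3=54). clock=51
Op 11: insert b.com -> 10.0.0.7 (expiry=51+2=53). clock=51
Op 12: tick 6 -> clock=57. purged={b.com,d.com}
Op 13: tick 9 -> clock=66.
Op 14: insert a.com -> 10.0.0.2 (expiry=66+4=70). clock=66
Op 15: insert d.com -> 10.0.0.2 (expiry=66+4=70). clock=66
Op 16: insert d.com -> 10.0.0.7 (expiry=66+12=78). clock=66
Op 17: insert a.com -> 10.0.0.1 (expiry=66+2=68). clock=66
Op 18: insert a.com -> 10.0.0.2 (expiry=66+12=78). clock=66
Op 19: insert c.com -> 10.0.0.4 (expiry=66+11=77). clock=66
lookup b.com: not in cache (expired or never inserted)

Answer: NXDOMAIN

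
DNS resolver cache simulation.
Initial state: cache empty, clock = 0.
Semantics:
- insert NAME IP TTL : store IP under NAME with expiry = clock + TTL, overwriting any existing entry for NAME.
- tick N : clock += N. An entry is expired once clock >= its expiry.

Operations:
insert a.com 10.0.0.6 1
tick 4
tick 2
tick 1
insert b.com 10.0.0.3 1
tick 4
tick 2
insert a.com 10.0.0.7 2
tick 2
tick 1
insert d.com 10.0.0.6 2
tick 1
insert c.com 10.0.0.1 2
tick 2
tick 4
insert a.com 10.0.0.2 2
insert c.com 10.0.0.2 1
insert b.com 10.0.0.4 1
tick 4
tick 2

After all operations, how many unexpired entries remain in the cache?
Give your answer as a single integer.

Op 1: insert a.com -> 10.0.0.6 (expiry=0+1=1). clock=0
Op 2: tick 4 -> clock=4. purged={a.com}
Op 3: tick 2 -> clock=6.
Op 4: tick 1 -> clock=7.
Op 5: insert b.com -> 10.0.0.3 (expiry=7+1=8). clock=7
Op 6: tick 4 -> clock=11. purged={b.com}
Op 7: tick 2 -> clock=13.
Op 8: insert a.com -> 10.0.0.7 (expiry=13+2=15). clock=13
Op 9: tick 2 -> clock=15. purged={a.com}
Op 10: tick 1 -> clock=16.
Op 11: insert d.com -> 10.0.0.6 (expiry=16+2=18). clock=16
Op 12: tick 1 -> clock=17.
Op 13: insert c.com -> 10.0.0.1 (expiry=17+2=19). clock=17
Op 14: tick 2 -> clock=19. purged={c.com,d.com}
Op 15: tick 4 -> clock=23.
Op 16: insert a.com -> 10.0.0.2 (expiry=23+2=25). clock=23
Op 17: insert c.com -> 10.0.0.2 (expiry=23+1=24). clock=23
Op 18: insert b.com -> 10.0.0.4 (expiry=23+1=24). clock=23
Op 19: tick 4 -> clock=27. purged={a.com,b.com,c.com}
Op 20: tick 2 -> clock=29.
Final cache (unexpired): {} -> size=0

Answer: 0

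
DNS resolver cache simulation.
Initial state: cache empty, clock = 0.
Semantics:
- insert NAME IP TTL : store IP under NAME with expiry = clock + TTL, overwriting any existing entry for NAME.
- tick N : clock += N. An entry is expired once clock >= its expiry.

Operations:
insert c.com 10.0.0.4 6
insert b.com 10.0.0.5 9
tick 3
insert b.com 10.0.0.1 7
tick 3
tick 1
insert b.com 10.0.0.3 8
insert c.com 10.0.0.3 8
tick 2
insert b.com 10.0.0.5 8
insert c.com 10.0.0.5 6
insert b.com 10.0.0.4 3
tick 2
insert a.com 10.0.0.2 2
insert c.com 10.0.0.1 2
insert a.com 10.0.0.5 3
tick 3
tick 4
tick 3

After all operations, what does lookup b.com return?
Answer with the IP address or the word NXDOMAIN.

Op 1: insert c.com -> 10.0.0.4 (expiry=0+6=6). clock=0
Op 2: insert b.com -> 10.0.0.5 (expiry=0+9=9). clock=0
Op 3: tick 3 -> clock=3.
Op 4: insert b.com -> 10.0.0.1 (expiry=3+7=10). clock=3
Op 5: tick 3 -> clock=6. purged={c.com}
Op 6: tick 1 -> clock=7.
Op 7: insert b.com -> 10.0.0.3 (expiry=7+8=15). clock=7
Op 8: insert c.com -> 10.0.0.3 (expiry=7+8=15). clock=7
Op 9: tick 2 -> clock=9.
Op 10: insert b.com -> 10.0.0.5 (expiry=9+8=17). clock=9
Op 11: insert c.com -> 10.0.0.5 (expiry=9+6=15). clock=9
Op 12: insert b.com -> 10.0.0.4 (expiry=9+3=12). clock=9
Op 13: tick 2 -> clock=11.
Op 14: insert a.com -> 10.0.0.2 (expiry=11+2=13). clock=11
Op 15: insert c.com -> 10.0.0.1 (expiry=11+2=13). clock=11
Op 16: insert a.com -> 10.0.0.5 (expiry=11+3=14). clock=11
Op 17: tick 3 -> clock=14. purged={a.com,b.com,c.com}
Op 18: tick 4 -> clock=18.
Op 19: tick 3 -> clock=21.
lookup b.com: not in cache (expired or never inserted)

Answer: NXDOMAIN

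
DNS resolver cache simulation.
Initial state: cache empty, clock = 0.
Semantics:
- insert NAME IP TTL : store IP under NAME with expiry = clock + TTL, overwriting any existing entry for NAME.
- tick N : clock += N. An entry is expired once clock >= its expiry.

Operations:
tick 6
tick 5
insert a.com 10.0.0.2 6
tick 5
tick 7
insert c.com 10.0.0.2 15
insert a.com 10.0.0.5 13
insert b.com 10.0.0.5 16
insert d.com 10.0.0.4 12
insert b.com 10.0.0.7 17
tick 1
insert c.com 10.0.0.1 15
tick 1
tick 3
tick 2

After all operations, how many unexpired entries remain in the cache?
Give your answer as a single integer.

Answer: 4

Derivation:
Op 1: tick 6 -> clock=6.
Op 2: tick 5 -> clock=11.
Op 3: insert a.com -> 10.0.0.2 (expiry=11+6=17). clock=11
Op 4: tick 5 -> clock=16.
Op 5: tick 7 -> clock=23. purged={a.com}
Op 6: insert c.com -> 10.0.0.2 (expiry=23+15=38). clock=23
Op 7: insert a.com -> 10.0.0.5 (expiry=23+13=36). clock=23
Op 8: insert b.com -> 10.0.0.5 (expiry=23+16=39). clock=23
Op 9: insert d.com -> 10.0.0.4 (expiry=23+12=35). clock=23
Op 10: insert b.com -> 10.0.0.7 (expiry=23+17=40). clock=23
Op 11: tick 1 -> clock=24.
Op 12: insert c.com -> 10.0.0.1 (expiry=24+15=39). clock=24
Op 13: tick 1 -> clock=25.
Op 14: tick 3 -> clock=28.
Op 15: tick 2 -> clock=30.
Final cache (unexpired): {a.com,b.com,c.com,d.com} -> size=4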